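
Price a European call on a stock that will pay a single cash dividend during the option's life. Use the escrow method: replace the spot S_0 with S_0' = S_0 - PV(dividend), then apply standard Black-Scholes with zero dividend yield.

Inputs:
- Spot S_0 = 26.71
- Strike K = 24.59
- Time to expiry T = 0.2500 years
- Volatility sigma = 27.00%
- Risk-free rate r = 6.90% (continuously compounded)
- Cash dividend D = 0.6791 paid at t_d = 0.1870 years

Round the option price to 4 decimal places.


PV(D) = D * exp(-r * t_d) = 0.6791 * 0.98717989 = 0.67039386
S_0' = S_0 - PV(D) = 26.7100 - 0.67039386 = 26.03960614
d1 = (ln(S_0'/K) + (r + sigma^2/2)*T) / (sigma*sqrt(T)) = 0.61956545
d2 = d1 - sigma*sqrt(T) = 0.48456545
exp(-rT) = 0.98289793
N(d1) = 0.73222804; N(d2) = 0.68600769
C = S_0' * N(d1) - K * exp(-rT) * N(d2) = 26.03960614 * 0.73222804 - 24.5900 * 0.98289793 * 0.68600769 = 2.4865

Answer: Price = 2.4865


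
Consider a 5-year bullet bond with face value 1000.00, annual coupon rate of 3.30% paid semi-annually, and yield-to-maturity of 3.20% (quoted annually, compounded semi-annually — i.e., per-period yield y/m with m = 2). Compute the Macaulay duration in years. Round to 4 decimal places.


Answer: Macaulay duration = 4.6511 years

Derivation:
Coupon per period c = face * coupon_rate / m = 16.500000
Periods per year m = 2; per-period yield y/m = 0.016000
Number of cashflows N = 10
Cashflows (t years, CF_t, discount factor 1/(1+y/m)^(m*t), PV):
  t = 0.5000: CF_t = 16.500000, DF = 0.984252, PV = 16.240157
  t = 1.0000: CF_t = 16.500000, DF = 0.968752, PV = 15.984407
  t = 1.5000: CF_t = 16.500000, DF = 0.953496, PV = 15.732684
  t = 2.0000: CF_t = 16.500000, DF = 0.938480, PV = 15.484925
  t = 2.5000: CF_t = 16.500000, DF = 0.923701, PV = 15.241068
  t = 3.0000: CF_t = 16.500000, DF = 0.909155, PV = 15.001051
  t = 3.5000: CF_t = 16.500000, DF = 0.894837, PV = 14.764814
  t = 4.0000: CF_t = 16.500000, DF = 0.880745, PV = 14.532298
  t = 4.5000: CF_t = 16.500000, DF = 0.866875, PV = 14.303442
  t = 5.0000: CF_t = 1016.500000, DF = 0.853224, PV = 867.301911
Price P = sum_t PV_t = 1004.586759
Macaulay numerator sum_t t * PV_t:
  t * PV_t at t = 0.5000: 8.120079
  t * PV_t at t = 1.0000: 15.984407
  t * PV_t at t = 1.5000: 23.599026
  t * PV_t at t = 2.0000: 30.969850
  t * PV_t at t = 2.5000: 38.102670
  t * PV_t at t = 3.0000: 45.003154
  t * PV_t at t = 3.5000: 51.676850
  t * PV_t at t = 4.0000: 58.129190
  t * PV_t at t = 4.5000: 64.365491
  t * PV_t at t = 5.0000: 4336.509557
Macaulay duration D = (sum_t t * PV_t) / P = 4672.460274 / 1004.586759 = 4.651127


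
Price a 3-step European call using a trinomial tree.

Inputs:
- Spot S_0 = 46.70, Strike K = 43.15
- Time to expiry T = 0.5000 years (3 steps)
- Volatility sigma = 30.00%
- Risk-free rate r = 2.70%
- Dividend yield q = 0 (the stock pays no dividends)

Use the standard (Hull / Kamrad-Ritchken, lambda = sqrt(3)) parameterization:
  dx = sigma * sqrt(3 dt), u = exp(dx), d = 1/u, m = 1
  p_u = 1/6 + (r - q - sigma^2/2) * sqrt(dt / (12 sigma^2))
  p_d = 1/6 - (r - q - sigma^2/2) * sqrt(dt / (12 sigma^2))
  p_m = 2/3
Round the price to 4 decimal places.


dt = T/N = 0.166667; dx = sigma*sqrt(3*dt) = 0.212132
u = exp(dx) = 1.236311; d = 1/u = 0.808858
p_u = 0.159596, p_m = 0.666667, p_d = 0.173738
Discount per step: exp(-r*dt) = 0.995510
Stock lattice S(k, j) with j the centered position index:
  k=0: S(0,+0) = 46.7000
  k=1: S(1,-1) = 37.7737; S(1,+0) = 46.7000; S(1,+1) = 57.7357
  k=2: S(2,-2) = 30.5535; S(2,-1) = 37.7737; S(2,+0) = 46.7000; S(2,+1) = 57.7357; S(2,+2) = 71.3793
  k=3: S(3,-3) = 24.7135; S(3,-2) = 30.5535; S(3,-1) = 37.7737; S(3,+0) = 46.7000; S(3,+1) = 57.7357; S(3,+2) = 71.3793; S(3,+3) = 88.2471
Terminal payoffs V(N, j) = max(S_T - K, 0):
  V(3,-3) = 0.000000; V(3,-2) = 0.000000; V(3,-1) = 0.000000; V(3,+0) = 3.550000; V(3,+1) = 14.585729; V(3,+2) = 28.229323; V(3,+3) = 45.097050
Backward induction: V(k, j) = exp(-r*dt) * [p_u * V(k+1, j+1) + p_m * V(k+1, j) + p_d * V(k+1, j-1)]
  V(2,-2) = exp(-r*dt) * [p_u*0.000000 + p_m*0.000000 + p_d*0.000000] = 0.000000
  V(2,-1) = exp(-r*dt) * [p_u*3.550000 + p_m*0.000000 + p_d*0.000000] = 0.564021
  V(2,+0) = exp(-r*dt) * [p_u*14.585729 + p_m*3.550000 + p_d*0.000000] = 4.673407
  V(2,+1) = exp(-r*dt) * [p_u*28.229323 + p_m*14.585729 + p_d*3.550000] = 14.779208
  V(2,+2) = exp(-r*dt) * [p_u*45.097050 + p_m*28.229323 + p_d*14.585729] = 28.422740
  V(1,-1) = exp(-r*dt) * [p_u*4.673407 + p_m*0.564021 + p_d*0.000000] = 1.116832
  V(1,+0) = exp(-r*dt) * [p_u*14.779208 + p_m*4.673407 + p_d*0.564021] = 5.547274
  V(1,+1) = exp(-r*dt) * [p_u*28.422740 + p_m*14.779208 + p_d*4.673407] = 15.132646
  V(0,+0) = exp(-r*dt) * [p_u*15.132646 + p_m*5.547274 + p_d*1.116832] = 6.279003

Answer: Price = V(0,0) = 6.2790


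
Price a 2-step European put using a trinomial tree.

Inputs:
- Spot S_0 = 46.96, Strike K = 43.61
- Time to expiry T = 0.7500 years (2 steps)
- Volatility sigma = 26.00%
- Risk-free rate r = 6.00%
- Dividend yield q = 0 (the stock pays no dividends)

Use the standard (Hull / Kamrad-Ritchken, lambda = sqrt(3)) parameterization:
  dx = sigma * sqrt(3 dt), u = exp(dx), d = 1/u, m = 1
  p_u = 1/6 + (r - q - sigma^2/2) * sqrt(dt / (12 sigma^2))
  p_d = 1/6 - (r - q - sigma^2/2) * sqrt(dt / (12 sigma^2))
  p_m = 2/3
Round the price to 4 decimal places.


dt = T/N = 0.375000; dx = sigma*sqrt(3*dt) = 0.275772
u = exp(dx) = 1.317547; d = 1/u = 0.758986
p_u = 0.184480, p_m = 0.666667, p_d = 0.148853
Discount per step: exp(-r*dt) = 0.977751
Stock lattice S(k, j) with j the centered position index:
  k=0: S(0,+0) = 46.9600
  k=1: S(1,-1) = 35.6420; S(1,+0) = 46.9600; S(1,+1) = 61.8720
  k=2: S(2,-2) = 27.0518; S(2,-1) = 35.6420; S(2,+0) = 46.9600; S(2,+1) = 61.8720; S(2,+2) = 81.5193
Terminal payoffs V(N, j) = max(K - S_T, 0):
  V(2,-2) = 16.558218; V(2,-1) = 7.968007; V(2,+0) = 0.000000; V(2,+1) = 0.000000; V(2,+2) = 0.000000
Backward induction: V(k, j) = exp(-r*dt) * [p_u * V(k+1, j+1) + p_m * V(k+1, j) + p_d * V(k+1, j-1)]
  V(1,-1) = exp(-r*dt) * [p_u*0.000000 + p_m*7.968007 + p_d*16.558218] = 7.603722
  V(1,+0) = exp(-r*dt) * [p_u*0.000000 + p_m*0.000000 + p_d*7.968007] = 1.159673
  V(1,+1) = exp(-r*dt) * [p_u*0.000000 + p_m*0.000000 + p_d*0.000000] = 0.000000
  V(0,+0) = exp(-r*dt) * [p_u*0.000000 + p_m*1.159673 + p_d*7.603722] = 1.862570

Answer: Price = V(0,0) = 1.8626


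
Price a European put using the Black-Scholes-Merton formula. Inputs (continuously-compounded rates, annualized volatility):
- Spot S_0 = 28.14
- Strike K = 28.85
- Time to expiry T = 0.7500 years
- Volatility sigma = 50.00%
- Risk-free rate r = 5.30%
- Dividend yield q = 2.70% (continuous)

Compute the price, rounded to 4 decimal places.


d1 = (ln(S/K) + (r - q + 0.5*sigma^2) * T) / (sigma * sqrt(T)) = 0.20399415
d2 = d1 - sigma * sqrt(T) = -0.22901855
exp(-rT) = 0.96102967; exp(-qT) = 0.97995365
P = K * exp(-rT) * N(-d2) - S_0 * exp(-qT) * N(-d1)
N(-d1) = 0.41917903; N(-d2) = 0.59057275
P = 28.8500 * 0.96102967 * 0.59057275 - 28.1400 * 0.97995365 * 0.41917903 = 4.8148

Answer: Price = 4.8148


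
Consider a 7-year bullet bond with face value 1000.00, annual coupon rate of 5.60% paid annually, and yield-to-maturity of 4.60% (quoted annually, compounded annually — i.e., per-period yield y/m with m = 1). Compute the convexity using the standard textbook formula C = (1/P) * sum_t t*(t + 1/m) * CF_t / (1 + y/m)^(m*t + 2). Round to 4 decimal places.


Coupon per period c = face * coupon_rate / m = 56.000000
Periods per year m = 1; per-period yield y/m = 0.046000
Number of cashflows N = 7
Cashflows (t years, CF_t, discount factor 1/(1+y/m)^(m*t), PV):
  t = 1.0000: CF_t = 56.000000, DF = 0.956023, PV = 53.537285
  t = 2.0000: CF_t = 56.000000, DF = 0.913980, PV = 51.182873
  t = 3.0000: CF_t = 56.000000, DF = 0.873786, PV = 48.932001
  t = 4.0000: CF_t = 56.000000, DF = 0.835359, PV = 46.780115
  t = 5.0000: CF_t = 56.000000, DF = 0.798623, PV = 44.722864
  t = 6.0000: CF_t = 56.000000, DF = 0.763501, PV = 42.756084
  t = 7.0000: CF_t = 1056.000000, DF = 0.729925, PV = 770.800746
Price P = sum_t PV_t = 1058.711968
Convexity numerator sum_t t*(t + 1/m) * CF_t / (1+y/m)^(m*t + 2):
  t = 1.0000: term = 97.864001
  t = 2.0000: term = 280.680692
  t = 3.0000: term = 536.674364
  t = 4.0000: term = 855.121676
  t = 5.0000: term = 1226.273915
  t = 6.0000: term = 1641.284398
  t = 7.0000: term = 39451.796513
Convexity = (1/P) * sum = 44089.695560 / 1058.711968 = 41.644656

Answer: Convexity = 41.6447


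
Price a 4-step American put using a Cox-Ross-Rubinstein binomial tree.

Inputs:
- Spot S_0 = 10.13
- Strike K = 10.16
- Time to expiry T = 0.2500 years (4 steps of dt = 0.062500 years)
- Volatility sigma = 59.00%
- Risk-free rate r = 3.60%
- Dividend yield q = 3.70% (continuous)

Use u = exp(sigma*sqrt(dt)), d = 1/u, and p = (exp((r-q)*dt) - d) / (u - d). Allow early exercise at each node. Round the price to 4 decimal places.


dt = T/N = 0.062500
u = exp(sigma*sqrt(dt)) = 1.158933; d = 1/u = 0.862862
p = (exp((r-q)*dt) - d) / (u - d) = 0.462981
Discount per step: exp(-r*dt) = 0.997753
Stock lattice S(k, i) with i counting down-moves:
  k=0: S(0,0) = 10.1300
  k=1: S(1,0) = 11.7400; S(1,1) = 8.7408
  k=2: S(2,0) = 13.6059; S(2,1) = 10.1300; S(2,2) = 7.5421
  k=3: S(3,0) = 15.7683; S(3,1) = 11.7400; S(3,2) = 8.7408; S(3,3) = 6.5078
  k=4: S(4,0) = 18.2744; S(4,1) = 13.6059; S(4,2) = 10.1300; S(4,3) = 7.5421; S(4,4) = 5.6153
Terminal payoffs V(N, i) = max(K - S_T, 0):
  V(4,0) = 0.000000; V(4,1) = 0.000000; V(4,2) = 0.030000; V(4,3) = 2.617895; V(4,4) = 4.544665
Backward induction: V(k, i) = exp(-r*dt) * [p * V(k+1, i) + (1-p) * V(k+1, i+1)]; then take max(V_cont, immediate exercise) for American.
  V(3,0) = exp(-r*dt) * [p*0.000000 + (1-p)*0.000000] = 0.000000; exercise = 0.000000; V(3,0) = max -> 0.000000
  V(3,1) = exp(-r*dt) * [p*0.000000 + (1-p)*0.030000] = 0.016074; exercise = 0.000000; V(3,1) = max -> 0.016074
  V(3,2) = exp(-r*dt) * [p*0.030000 + (1-p)*2.617895] = 1.416559; exercise = 1.419203; V(3,2) = max -> 1.419203
  V(3,3) = exp(-r*dt) * [p*2.617895 + (1-p)*4.544665] = 3.644399; exercise = 3.652201; V(3,3) = max -> 3.652201
  V(2,0) = exp(-r*dt) * [p*0.000000 + (1-p)*0.016074] = 0.008613; exercise = 0.000000; V(2,0) = max -> 0.008613
  V(2,1) = exp(-r*dt) * [p*0.016074 + (1-p)*1.419203] = 0.767852; exercise = 0.030000; V(2,1) = max -> 0.767852
  V(2,2) = exp(-r*dt) * [p*1.419203 + (1-p)*3.652201] = 2.612482; exercise = 2.617895; V(2,2) = max -> 2.617895
  V(1,0) = exp(-r*dt) * [p*0.008613 + (1-p)*0.767852] = 0.415403; exercise = 0.000000; V(1,0) = max -> 0.415403
  V(1,1) = exp(-r*dt) * [p*0.767852 + (1-p)*2.617895] = 1.757402; exercise = 1.419203; V(1,1) = max -> 1.757402
  V(0,0) = exp(-r*dt) * [p*0.415403 + (1-p)*1.757402] = 1.133530; exercise = 0.030000; V(0,0) = max -> 1.133530

Answer: Price = V(0,0) = 1.1335


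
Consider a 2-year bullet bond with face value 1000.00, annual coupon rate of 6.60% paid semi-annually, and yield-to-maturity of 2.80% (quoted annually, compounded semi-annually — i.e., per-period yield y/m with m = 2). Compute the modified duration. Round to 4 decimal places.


Answer: Modified duration = 1.8835

Derivation:
Coupon per period c = face * coupon_rate / m = 33.000000
Periods per year m = 2; per-period yield y/m = 0.014000
Number of cashflows N = 4
Cashflows (t years, CF_t, discount factor 1/(1+y/m)^(m*t), PV):
  t = 0.5000: CF_t = 33.000000, DF = 0.986193, PV = 32.544379
  t = 1.0000: CF_t = 33.000000, DF = 0.972577, PV = 32.095048
  t = 1.5000: CF_t = 33.000000, DF = 0.959149, PV = 31.651921
  t = 2.0000: CF_t = 1033.000000, DF = 0.945906, PV = 977.121347
Price P = sum_t PV_t = 1073.412695
First compute Macaulay numerator sum_t t * PV_t:
  t * PV_t at t = 0.5000: 16.272189
  t * PV_t at t = 1.0000: 32.095048
  t * PV_t at t = 1.5000: 47.477882
  t * PV_t at t = 2.0000: 1954.242695
Macaulay duration D = 2050.087814 / 1073.412695 = 1.909878
Modified duration = D / (1 + y/m) = 1.909878 / (1 + 0.014000) = 1.883509


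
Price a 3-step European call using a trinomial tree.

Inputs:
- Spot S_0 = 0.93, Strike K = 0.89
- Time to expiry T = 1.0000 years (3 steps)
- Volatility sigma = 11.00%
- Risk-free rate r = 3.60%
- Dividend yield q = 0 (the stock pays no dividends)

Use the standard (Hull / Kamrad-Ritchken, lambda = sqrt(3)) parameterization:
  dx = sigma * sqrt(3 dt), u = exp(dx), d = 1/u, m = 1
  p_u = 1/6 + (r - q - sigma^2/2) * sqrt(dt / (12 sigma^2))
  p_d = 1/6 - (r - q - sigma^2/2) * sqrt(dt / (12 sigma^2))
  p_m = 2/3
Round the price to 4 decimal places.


dt = T/N = 0.333333; dx = sigma*sqrt(3*dt) = 0.110000
u = exp(dx) = 1.116278; d = 1/u = 0.895834
p_u = 0.212045, p_m = 0.666667, p_d = 0.121288
Discount per step: exp(-r*dt) = 0.988072
Stock lattice S(k, j) with j the centered position index:
  k=0: S(0,+0) = 0.9300
  k=1: S(1,-1) = 0.8331; S(1,+0) = 0.9300; S(1,+1) = 1.0381
  k=2: S(2,-2) = 0.7463; S(2,-1) = 0.8331; S(2,+0) = 0.9300; S(2,+1) = 1.0381; S(2,+2) = 1.1589
  k=3: S(3,-3) = 0.6686; S(3,-2) = 0.7463; S(3,-1) = 0.8331; S(3,+0) = 0.9300; S(3,+1) = 1.0381; S(3,+2) = 1.1589; S(3,+3) = 1.2936
Terminal payoffs V(N, j) = max(S_T - K, 0):
  V(3,-3) = 0.000000; V(3,-2) = 0.000000; V(3,-1) = 0.000000; V(3,+0) = 0.040000; V(3,+1) = 0.148139; V(3,+2) = 0.268851; V(3,+3) = 0.403600
Backward induction: V(k, j) = exp(-r*dt) * [p_u * V(k+1, j+1) + p_m * V(k+1, j) + p_d * V(k+1, j-1)]
  V(2,-2) = exp(-r*dt) * [p_u*0.000000 + p_m*0.000000 + p_d*0.000000] = 0.000000
  V(2,-1) = exp(-r*dt) * [p_u*0.040000 + p_m*0.000000 + p_d*0.000000] = 0.008381
  V(2,+0) = exp(-r*dt) * [p_u*0.148139 + p_m*0.040000 + p_d*0.000000] = 0.057386
  V(2,+1) = exp(-r*dt) * [p_u*0.268851 + p_m*0.148139 + p_d*0.040000] = 0.158703
  V(2,+2) = exp(-r*dt) * [p_u*0.403600 + p_m*0.268851 + p_d*0.148139] = 0.279410
  V(1,-1) = exp(-r*dt) * [p_u*0.057386 + p_m*0.008381 + p_d*0.000000] = 0.017544
  V(1,+0) = exp(-r*dt) * [p_u*0.158703 + p_m*0.057386 + p_d*0.008381] = 0.072056
  V(1,+1) = exp(-r*dt) * [p_u*0.279410 + p_m*0.158703 + p_d*0.057386] = 0.169958
  V(0,+0) = exp(-r*dt) * [p_u*0.169958 + p_m*0.072056 + p_d*0.017544] = 0.085176

Answer: Price = V(0,0) = 0.0852


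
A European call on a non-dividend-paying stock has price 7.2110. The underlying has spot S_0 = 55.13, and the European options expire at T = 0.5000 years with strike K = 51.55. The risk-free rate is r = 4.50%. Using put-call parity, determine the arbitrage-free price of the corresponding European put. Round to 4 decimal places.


Answer: Put price = 2.4841

Derivation:
Put-call parity: C - P = S_0 * exp(-qT) - K * exp(-rT).
S_0 * exp(-qT) = 55.1300 * 1.00000000 = 55.13000000
K * exp(-rT) = 51.5500 * 0.97775124 = 50.40307628
P = C - S*exp(-qT) + K*exp(-rT)
P = 7.2110 - 55.13000000 + 50.40307628 = 2.4841


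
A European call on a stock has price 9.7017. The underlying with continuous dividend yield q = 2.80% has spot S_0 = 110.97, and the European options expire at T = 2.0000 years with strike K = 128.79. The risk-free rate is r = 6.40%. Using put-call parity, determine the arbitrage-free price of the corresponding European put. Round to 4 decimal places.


Answer: Put price = 18.0915

Derivation:
Put-call parity: C - P = S_0 * exp(-qT) - K * exp(-rT).
S_0 * exp(-qT) = 110.9700 * 0.94553914 = 104.92647791
K * exp(-rT) = 128.7900 * 0.87985338 = 113.31631670
P = C - S*exp(-qT) + K*exp(-rT)
P = 9.7017 - 104.92647791 + 113.31631670 = 18.0915


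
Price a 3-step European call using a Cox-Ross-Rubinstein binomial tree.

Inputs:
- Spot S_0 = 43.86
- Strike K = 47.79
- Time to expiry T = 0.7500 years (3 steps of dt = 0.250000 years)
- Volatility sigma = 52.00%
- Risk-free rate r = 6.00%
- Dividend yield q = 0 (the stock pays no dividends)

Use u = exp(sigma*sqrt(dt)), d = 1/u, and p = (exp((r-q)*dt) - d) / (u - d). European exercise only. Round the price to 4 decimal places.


Answer: Price = V(0,0) = 7.5869

Derivation:
dt = T/N = 0.250000
u = exp(sigma*sqrt(dt)) = 1.296930; d = 1/u = 0.771052
p = (exp((r-q)*dt) - d) / (u - d) = 0.464102
Discount per step: exp(-r*dt) = 0.985112
Stock lattice S(k, i) with i counting down-moves:
  k=0: S(0,0) = 43.8600
  k=1: S(1,0) = 56.8834; S(1,1) = 33.8183
  k=2: S(2,0) = 73.7737; S(2,1) = 43.8600; S(2,2) = 26.0757
  k=3: S(3,0) = 95.6794; S(3,1) = 56.8834; S(3,2) = 33.8183; S(3,3) = 20.1057
Terminal payoffs V(N, i) = max(S_T - K, 0):
  V(3,0) = 47.889374; V(3,1) = 9.093354; V(3,2) = 0.000000; V(3,3) = 0.000000
Backward induction: V(k, i) = exp(-r*dt) * [p * V(k+1, i) + (1-p) * V(k+1, i+1)].
  V(2,0) = exp(-r*dt) * [p*47.889374 + (1-p)*9.093354] = 26.695233
  V(2,1) = exp(-r*dt) * [p*9.093354 + (1-p)*0.000000] = 4.157416
  V(2,2) = exp(-r*dt) * [p*0.000000 + (1-p)*0.000000] = 0.000000
  V(1,0) = exp(-r*dt) * [p*26.695233 + (1-p)*4.157416] = 14.399648
  V(1,1) = exp(-r*dt) * [p*4.157416 + (1-p)*0.000000] = 1.900741
  V(0,0) = exp(-r*dt) * [p*14.399648 + (1-p)*1.900741] = 7.586853


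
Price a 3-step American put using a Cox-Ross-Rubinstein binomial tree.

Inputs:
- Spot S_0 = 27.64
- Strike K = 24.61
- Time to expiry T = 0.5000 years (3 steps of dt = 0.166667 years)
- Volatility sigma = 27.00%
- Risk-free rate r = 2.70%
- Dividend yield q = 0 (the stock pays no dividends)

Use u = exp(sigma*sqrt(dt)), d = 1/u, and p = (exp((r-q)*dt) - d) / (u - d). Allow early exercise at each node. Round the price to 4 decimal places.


dt = T/N = 0.166667
u = exp(sigma*sqrt(dt)) = 1.116532; d = 1/u = 0.895631
p = (exp((r-q)*dt) - d) / (u - d) = 0.492888
Discount per step: exp(-r*dt) = 0.995510
Stock lattice S(k, i) with i counting down-moves:
  k=0: S(0,0) = 27.6400
  k=1: S(1,0) = 30.8609; S(1,1) = 24.7552
  k=2: S(2,0) = 34.4572; S(2,1) = 27.6400; S(2,2) = 22.1715
  k=3: S(3,0) = 38.4726; S(3,1) = 30.8609; S(3,2) = 24.7552; S(3,3) = 19.8575
Terminal payoffs V(N, i) = max(K - S_T, 0):
  V(3,0) = 0.000000; V(3,1) = 0.000000; V(3,2) = 0.000000; V(3,3) = 4.752478
Backward induction: V(k, i) = exp(-r*dt) * [p * V(k+1, i) + (1-p) * V(k+1, i+1)]; then take max(V_cont, immediate exercise) for American.
  V(2,0) = exp(-r*dt) * [p*0.000000 + (1-p)*0.000000] = 0.000000; exercise = 0.000000; V(2,0) = max -> 0.000000
  V(2,1) = exp(-r*dt) * [p*0.000000 + (1-p)*0.000000] = 0.000000; exercise = 0.000000; V(2,1) = max -> 0.000000
  V(2,2) = exp(-r*dt) * [p*0.000000 + (1-p)*4.752478] = 2.399217; exercise = 2.438450; V(2,2) = max -> 2.438450
  V(1,0) = exp(-r*dt) * [p*0.000000 + (1-p)*0.000000] = 0.000000; exercise = 0.000000; V(1,0) = max -> 0.000000
  V(1,1) = exp(-r*dt) * [p*0.000000 + (1-p)*2.438450] = 1.231015; exercise = 0.000000; V(1,1) = max -> 1.231015
  V(0,0) = exp(-r*dt) * [p*0.000000 + (1-p)*1.231015] = 0.621459; exercise = 0.000000; V(0,0) = max -> 0.621459

Answer: Price = V(0,0) = 0.6215


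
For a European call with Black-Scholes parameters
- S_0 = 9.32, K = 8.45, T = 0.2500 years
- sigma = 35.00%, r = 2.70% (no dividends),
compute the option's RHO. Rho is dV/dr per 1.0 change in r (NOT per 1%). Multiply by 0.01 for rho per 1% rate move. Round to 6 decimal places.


d1 = 0.6860496419; d2 = 0.5110496419
phi(d1) = 0.3152874272; exp(-qT) = 1.0000000000; exp(-rT) = 0.9932727301
N(d2) = 0.6953418517
Rho = K*T*exp(-rT)*N(d2) = 8.4500 * 0.2500 * 0.9932727301 * 0.6953418517 = 1.459028

Answer: Rho = 1.459028


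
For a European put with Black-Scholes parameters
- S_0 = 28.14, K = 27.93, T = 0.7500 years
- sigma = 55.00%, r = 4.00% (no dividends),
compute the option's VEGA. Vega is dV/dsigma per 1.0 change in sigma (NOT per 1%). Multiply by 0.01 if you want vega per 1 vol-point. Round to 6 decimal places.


Answer: Vega = 9.246177

Derivation:
d1 = 0.3168669839; d2 = -0.1594469882
phi(d1) = 0.3794088574; exp(-qT) = 1.0000000000; exp(-rT) = 0.9704455335
Vega = S * exp(-qT) * phi(d1) * sqrt(T) = 28.1400 * 1.0000000000 * 0.3794088574 * 0.8660254038 = 9.246177


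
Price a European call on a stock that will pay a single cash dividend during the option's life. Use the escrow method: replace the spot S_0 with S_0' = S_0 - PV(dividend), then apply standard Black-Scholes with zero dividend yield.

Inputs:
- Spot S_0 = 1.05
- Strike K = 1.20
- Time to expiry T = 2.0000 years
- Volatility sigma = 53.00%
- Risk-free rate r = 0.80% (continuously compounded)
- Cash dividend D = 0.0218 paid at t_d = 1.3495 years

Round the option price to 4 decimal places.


Answer: Price = 0.2517

Derivation:
PV(D) = D * exp(-r * t_d) = 0.0218 * 0.98926207 = 0.02156591
S_0' = S_0 - PV(D) = 1.0500 - 0.02156591 = 1.02843409
d1 = (ln(S_0'/K) + (r + sigma^2/2)*T) / (sigma*sqrt(T)) = 0.19027281
d2 = d1 - sigma*sqrt(T) = -0.55926038
exp(-rT) = 0.98412732
N(d1) = 0.57545232; N(d2) = 0.28799202
C = S_0' * N(d1) - K * exp(-rT) * N(d2) = 1.02843409 * 0.57545232 - 1.2000 * 0.98412732 * 0.28799202 = 0.2517


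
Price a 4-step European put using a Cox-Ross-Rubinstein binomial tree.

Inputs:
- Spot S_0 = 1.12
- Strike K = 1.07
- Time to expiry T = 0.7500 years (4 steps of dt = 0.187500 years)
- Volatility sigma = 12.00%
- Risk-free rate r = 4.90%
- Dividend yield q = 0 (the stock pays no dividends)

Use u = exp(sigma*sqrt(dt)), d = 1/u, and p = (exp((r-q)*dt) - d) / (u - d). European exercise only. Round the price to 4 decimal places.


Answer: Price = V(0,0) = 0.0153

Derivation:
dt = T/N = 0.187500
u = exp(sigma*sqrt(dt)) = 1.053335; d = 1/u = 0.949365
p = (exp((r-q)*dt) - d) / (u - d) = 0.575787
Discount per step: exp(-r*dt) = 0.990855
Stock lattice S(k, i) with i counting down-moves:
  k=0: S(0,0) = 1.1200
  k=1: S(1,0) = 1.1797; S(1,1) = 1.0633
  k=2: S(2,0) = 1.2427; S(2,1) = 1.1200; S(2,2) = 1.0095
  k=3: S(3,0) = 1.3089; S(3,1) = 1.1797; S(3,2) = 1.0633; S(3,3) = 0.9583
  k=4: S(4,0) = 1.3787; S(4,1) = 1.2427; S(4,2) = 1.1200; S(4,3) = 1.0095; S(4,4) = 0.9098
Terminal payoffs V(N, i) = max(K - S_T, 0):
  V(4,0) = 0.000000; V(4,1) = 0.000000; V(4,2) = 0.000000; V(4,3) = 0.060550; V(4,4) = 0.160188
Backward induction: V(k, i) = exp(-r*dt) * [p * V(k+1, i) + (1-p) * V(k+1, i+1)].
  V(3,0) = exp(-r*dt) * [p*0.000000 + (1-p)*0.000000] = 0.000000
  V(3,1) = exp(-r*dt) * [p*0.000000 + (1-p)*0.000000] = 0.000000
  V(3,2) = exp(-r*dt) * [p*0.000000 + (1-p)*0.060550] = 0.025451
  V(3,3) = exp(-r*dt) * [p*0.060550 + (1-p)*0.160188] = 0.101877
  V(2,0) = exp(-r*dt) * [p*0.000000 + (1-p)*0.000000] = 0.000000
  V(2,1) = exp(-r*dt) * [p*0.000000 + (1-p)*0.025451] = 0.010698
  V(2,2) = exp(-r*dt) * [p*0.025451 + (1-p)*0.101877] = 0.057343
  V(1,0) = exp(-r*dt) * [p*0.000000 + (1-p)*0.010698] = 0.004497
  V(1,1) = exp(-r*dt) * [p*0.010698 + (1-p)*0.057343] = 0.030207
  V(0,0) = exp(-r*dt) * [p*0.004497 + (1-p)*0.030207] = 0.015262


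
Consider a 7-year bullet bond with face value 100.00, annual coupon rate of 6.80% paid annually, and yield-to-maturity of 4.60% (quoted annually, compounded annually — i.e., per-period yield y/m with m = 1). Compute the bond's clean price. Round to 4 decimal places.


Answer: Price = 112.9166

Derivation:
Coupon per period c = face * coupon_rate / m = 6.800000
Periods per year m = 1; per-period yield y/m = 0.046000
Number of cashflows N = 7
Cashflows (t years, CF_t, discount factor 1/(1+y/m)^(m*t), PV):
  t = 1.0000: CF_t = 6.800000, DF = 0.956023, PV = 6.500956
  t = 2.0000: CF_t = 6.800000, DF = 0.913980, PV = 6.215063
  t = 3.0000: CF_t = 6.800000, DF = 0.873786, PV = 5.941743
  t = 4.0000: CF_t = 6.800000, DF = 0.835359, PV = 5.680443
  t = 5.0000: CF_t = 6.800000, DF = 0.798623, PV = 5.430633
  t = 6.0000: CF_t = 6.800000, DF = 0.763501, PV = 5.191810
  t = 7.0000: CF_t = 106.800000, DF = 0.729925, PV = 77.955985
Price P = sum_t PV_t = 112.916633


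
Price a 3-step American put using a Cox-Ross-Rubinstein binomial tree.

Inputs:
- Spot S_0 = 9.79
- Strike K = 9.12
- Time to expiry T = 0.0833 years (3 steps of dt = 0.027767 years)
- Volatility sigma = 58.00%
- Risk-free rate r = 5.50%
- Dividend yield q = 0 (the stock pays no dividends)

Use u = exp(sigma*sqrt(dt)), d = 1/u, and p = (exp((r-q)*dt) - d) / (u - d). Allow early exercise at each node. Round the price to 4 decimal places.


Answer: Price = V(0,0) = 0.3387

Derivation:
dt = T/N = 0.027767
u = exp(sigma*sqrt(dt)) = 1.101472; d = 1/u = 0.907876
p = (exp((r-q)*dt) - d) / (u - d) = 0.483751
Discount per step: exp(-r*dt) = 0.998474
Stock lattice S(k, i) with i counting down-moves:
  k=0: S(0,0) = 9.7900
  k=1: S(1,0) = 10.7834; S(1,1) = 8.8881
  k=2: S(2,0) = 11.8776; S(2,1) = 9.7900; S(2,2) = 8.0693
  k=3: S(3,0) = 13.0829; S(3,1) = 10.7834; S(3,2) = 8.8881; S(3,3) = 7.3259
Terminal payoffs V(N, i) = max(K - S_T, 0):
  V(3,0) = 0.000000; V(3,1) = 0.000000; V(3,2) = 0.231893; V(3,3) = 1.794075
Backward induction: V(k, i) = exp(-r*dt) * [p * V(k+1, i) + (1-p) * V(k+1, i+1)]; then take max(V_cont, immediate exercise) for American.
  V(2,0) = exp(-r*dt) * [p*0.000000 + (1-p)*0.000000] = 0.000000; exercise = 0.000000; V(2,0) = max -> 0.000000
  V(2,1) = exp(-r*dt) * [p*0.000000 + (1-p)*0.231893] = 0.119532; exercise = 0.000000; V(2,1) = max -> 0.119532
  V(2,2) = exp(-r*dt) * [p*0.231893 + (1-p)*1.794075] = 1.036782; exercise = 1.050700; V(2,2) = max -> 1.050700
  V(1,0) = exp(-r*dt) * [p*0.000000 + (1-p)*0.119532] = 0.061614; exercise = 0.000000; V(1,0) = max -> 0.061614
  V(1,1) = exp(-r*dt) * [p*0.119532 + (1-p)*1.050700] = 0.599330; exercise = 0.231893; V(1,1) = max -> 0.599330
  V(0,0) = exp(-r*dt) * [p*0.061614 + (1-p)*0.599330] = 0.338691; exercise = 0.000000; V(0,0) = max -> 0.338691


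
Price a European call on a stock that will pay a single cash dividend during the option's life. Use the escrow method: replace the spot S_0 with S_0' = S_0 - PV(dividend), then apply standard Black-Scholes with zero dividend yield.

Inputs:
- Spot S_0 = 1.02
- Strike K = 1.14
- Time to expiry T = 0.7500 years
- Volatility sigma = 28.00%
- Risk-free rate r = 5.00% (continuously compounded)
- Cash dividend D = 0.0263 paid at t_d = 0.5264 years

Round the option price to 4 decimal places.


PV(D) = D * exp(-r * t_d) = 0.0263 * 0.97402335 = 0.02561681
S_0' = S_0 - PV(D) = 1.0200 - 0.02561681 = 0.99438319
d1 = (ln(S_0'/K) + (r + sigma^2/2)*T) / (sigma*sqrt(T)) = -0.28768914
d2 = d1 - sigma*sqrt(T) = -0.53017626
exp(-rT) = 0.96319442
N(d1) = 0.38679235; N(d2) = 0.29799487
C = S_0' * N(d1) - K * exp(-rT) * N(d2) = 0.99438319 * 0.38679235 - 1.1400 * 0.96319442 * 0.29799487 = 0.0574

Answer: Price = 0.0574


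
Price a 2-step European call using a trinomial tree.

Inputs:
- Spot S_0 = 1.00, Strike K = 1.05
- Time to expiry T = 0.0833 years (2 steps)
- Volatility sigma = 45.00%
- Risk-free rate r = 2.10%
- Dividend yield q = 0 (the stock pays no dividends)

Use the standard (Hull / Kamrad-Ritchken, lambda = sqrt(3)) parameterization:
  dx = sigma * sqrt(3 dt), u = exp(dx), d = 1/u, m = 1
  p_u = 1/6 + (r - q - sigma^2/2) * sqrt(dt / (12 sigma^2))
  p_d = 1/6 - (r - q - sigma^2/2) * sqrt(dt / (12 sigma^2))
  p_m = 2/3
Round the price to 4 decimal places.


Answer: Price = V(0,0) = 0.0333

Derivation:
dt = T/N = 0.041650; dx = sigma*sqrt(3*dt) = 0.159067
u = exp(dx) = 1.172417; d = 1/u = 0.852939
p_u = 0.156160, p_m = 0.666667, p_d = 0.177173
Discount per step: exp(-r*dt) = 0.999126
Stock lattice S(k, j) with j the centered position index:
  k=0: S(0,+0) = 1.0000
  k=1: S(1,-1) = 0.8529; S(1,+0) = 1.0000; S(1,+1) = 1.1724
  k=2: S(2,-2) = 0.7275; S(2,-1) = 0.8529; S(2,+0) = 1.0000; S(2,+1) = 1.1724; S(2,+2) = 1.3746
Terminal payoffs V(N, j) = max(S_T - K, 0):
  V(2,-2) = 0.000000; V(2,-1) = 0.000000; V(2,+0) = 0.000000; V(2,+1) = 0.122417; V(2,+2) = 0.324561
Backward induction: V(k, j) = exp(-r*dt) * [p_u * V(k+1, j+1) + p_m * V(k+1, j) + p_d * V(k+1, j-1)]
  V(1,-1) = exp(-r*dt) * [p_u*0.000000 + p_m*0.000000 + p_d*0.000000] = 0.000000
  V(1,+0) = exp(-r*dt) * [p_u*0.122417 + p_m*0.000000 + p_d*0.000000] = 0.019100
  V(1,+1) = exp(-r*dt) * [p_u*0.324561 + p_m*0.122417 + p_d*0.000000] = 0.132179
  V(0,+0) = exp(-r*dt) * [p_u*0.132179 + p_m*0.019100 + p_d*0.000000] = 0.033345


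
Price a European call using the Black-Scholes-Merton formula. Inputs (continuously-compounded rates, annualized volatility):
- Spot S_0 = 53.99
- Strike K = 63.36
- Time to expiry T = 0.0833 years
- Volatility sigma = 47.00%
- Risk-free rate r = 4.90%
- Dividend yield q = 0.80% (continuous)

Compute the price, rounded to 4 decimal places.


Answer: Price = 0.4863

Derivation:
d1 = (ln(S/K) + (r - q + 0.5*sigma^2) * T) / (sigma * sqrt(T)) = -1.08675214
d2 = d1 - sigma * sqrt(T) = -1.22240232
exp(-rT) = 0.99592662; exp(-qT) = 0.99933382
C = S_0 * exp(-qT) * N(d1) - K * exp(-rT) * N(d2)
N(d1) = 0.13857318; N(d2) = 0.11077776
C = 53.9900 * 0.99933382 * 0.13857318 - 63.3600 * 0.99592662 * 0.11077776 = 0.4863


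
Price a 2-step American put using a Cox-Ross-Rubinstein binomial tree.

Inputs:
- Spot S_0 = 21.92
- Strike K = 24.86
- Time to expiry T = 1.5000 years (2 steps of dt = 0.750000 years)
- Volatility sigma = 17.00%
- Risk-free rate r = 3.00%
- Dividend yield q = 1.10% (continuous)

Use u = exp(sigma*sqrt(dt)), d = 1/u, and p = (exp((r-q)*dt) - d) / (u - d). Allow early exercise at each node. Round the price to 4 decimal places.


dt = T/N = 0.750000
u = exp(sigma*sqrt(dt)) = 1.158614; d = 1/u = 0.863100
p = (exp((r-q)*dt) - d) / (u - d) = 0.511827
Discount per step: exp(-r*dt) = 0.977751
Stock lattice S(k, i) with i counting down-moves:
  k=0: S(0,0) = 21.9200
  k=1: S(1,0) = 25.3968; S(1,1) = 18.9192
  k=2: S(2,0) = 29.4251; S(2,1) = 21.9200; S(2,2) = 16.3291
Terminal payoffs V(N, i) = max(K - S_T, 0):
  V(2,0) = 0.000000; V(2,1) = 2.940000; V(2,2) = 8.530867
Backward induction: V(k, i) = exp(-r*dt) * [p * V(k+1, i) + (1-p) * V(k+1, i+1)]; then take max(V_cont, immediate exercise) for American.
  V(1,0) = exp(-r*dt) * [p*0.000000 + (1-p)*2.940000] = 1.403298; exercise = 0.000000; V(1,0) = max -> 1.403298
  V(1,1) = exp(-r*dt) * [p*2.940000 + (1-p)*8.530867] = 5.543177; exercise = 5.940840; V(1,1) = max -> 5.940840
  V(0,0) = exp(-r*dt) * [p*1.403298 + (1-p)*5.940840] = 3.537900; exercise = 2.940000; V(0,0) = max -> 3.537900

Answer: Price = V(0,0) = 3.5379


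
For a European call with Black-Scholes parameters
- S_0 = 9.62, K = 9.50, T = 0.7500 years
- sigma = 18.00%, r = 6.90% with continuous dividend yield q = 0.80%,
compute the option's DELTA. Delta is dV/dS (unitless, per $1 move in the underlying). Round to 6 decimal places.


d1 = 0.4519527806; d2 = 0.2960682079
phi(d1) = 0.3602096013; exp(-qT) = 0.9940179641; exp(-rT) = 0.9495662287
N(d1) = 0.6743485001
Delta = exp(-qT) * N(d1) = 0.9940179641 * 0.6743485001 = 0.670315

Answer: Delta = 0.670315


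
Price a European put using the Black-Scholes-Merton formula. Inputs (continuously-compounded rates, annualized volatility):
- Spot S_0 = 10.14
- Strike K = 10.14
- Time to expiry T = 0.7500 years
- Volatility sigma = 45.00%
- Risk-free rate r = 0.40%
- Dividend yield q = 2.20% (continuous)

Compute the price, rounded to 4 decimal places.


Answer: Price = 1.6201

Derivation:
d1 = (ln(S/K) + (r - q + 0.5*sigma^2) * T) / (sigma * sqrt(T)) = 0.16021470
d2 = d1 - sigma * sqrt(T) = -0.22949673
exp(-rT) = 0.99700450; exp(-qT) = 0.98363538
P = K * exp(-rT) * N(-d2) - S_0 * exp(-qT) * N(-d1)
N(-d1) = 0.43635598; N(-d2) = 0.59075857
P = 10.1400 * 0.99700450 * 0.59075857 - 10.1400 * 0.98363538 * 0.43635598 = 1.6201


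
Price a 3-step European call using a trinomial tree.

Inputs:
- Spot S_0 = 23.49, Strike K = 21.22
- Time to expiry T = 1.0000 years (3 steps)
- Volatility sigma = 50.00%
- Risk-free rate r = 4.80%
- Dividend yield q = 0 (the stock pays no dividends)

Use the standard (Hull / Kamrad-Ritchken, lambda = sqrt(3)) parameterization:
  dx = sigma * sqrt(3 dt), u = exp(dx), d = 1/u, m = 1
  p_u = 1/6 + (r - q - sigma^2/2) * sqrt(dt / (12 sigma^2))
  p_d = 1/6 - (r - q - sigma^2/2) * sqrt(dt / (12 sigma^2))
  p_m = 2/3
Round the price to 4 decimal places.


dt = T/N = 0.333333; dx = sigma*sqrt(3*dt) = 0.500000
u = exp(dx) = 1.648721; d = 1/u = 0.606531
p_u = 0.141000, p_m = 0.666667, p_d = 0.192333
Discount per step: exp(-r*dt) = 0.984127
Stock lattice S(k, j) with j the centered position index:
  k=0: S(0,+0) = 23.4900
  k=1: S(1,-1) = 14.2474; S(1,+0) = 23.4900; S(1,+1) = 38.7285
  k=2: S(2,-2) = 8.6415; S(2,-1) = 14.2474; S(2,+0) = 23.4900; S(2,+1) = 38.7285; S(2,+2) = 63.8524
  k=3: S(3,-3) = 5.2413; S(3,-2) = 8.6415; S(3,-1) = 14.2474; S(3,+0) = 23.4900; S(3,+1) = 38.7285; S(3,+2) = 63.8524; S(3,+3) = 105.2749
Terminal payoffs V(N, j) = max(S_T - K, 0):
  V(3,-3) = 0.000000; V(3,-2) = 0.000000; V(3,-1) = 0.000000; V(3,+0) = 2.270000; V(3,+1) = 17.508463; V(3,+2) = 42.632440; V(3,+3) = 84.054876
Backward induction: V(k, j) = exp(-r*dt) * [p_u * V(k+1, j+1) + p_m * V(k+1, j) + p_d * V(k+1, j-1)]
  V(2,-2) = exp(-r*dt) * [p_u*0.000000 + p_m*0.000000 + p_d*0.000000] = 0.000000
  V(2,-1) = exp(-r*dt) * [p_u*2.270000 + p_m*0.000000 + p_d*0.000000] = 0.314990
  V(2,+0) = exp(-r*dt) * [p_u*17.508463 + p_m*2.270000 + p_d*0.000000] = 3.918821
  V(2,+1) = exp(-r*dt) * [p_u*42.632440 + p_m*17.508463 + p_d*2.270000] = 17.832465
  V(2,+2) = exp(-r*dt) * [p_u*84.054876 + p_m*42.632440 + p_d*17.508463] = 42.948128
  V(1,-1) = exp(-r*dt) * [p_u*3.918821 + p_m*0.314990 + p_d*0.000000] = 0.750443
  V(1,+0) = exp(-r*dt) * [p_u*17.832465 + p_m*3.918821 + p_d*0.314990] = 5.105168
  V(1,+1) = exp(-r*dt) * [p_u*42.948128 + p_m*17.832465 + p_d*3.918821] = 18.400933
  V(0,+0) = exp(-r*dt) * [p_u*18.400933 + p_m*5.105168 + p_d*0.750443] = 6.044817

Answer: Price = V(0,0) = 6.0448


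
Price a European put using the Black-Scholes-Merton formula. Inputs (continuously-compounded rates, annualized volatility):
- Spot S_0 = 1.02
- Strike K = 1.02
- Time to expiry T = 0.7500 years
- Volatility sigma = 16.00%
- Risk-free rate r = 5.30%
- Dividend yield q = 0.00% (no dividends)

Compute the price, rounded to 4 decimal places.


Answer: Price = 0.0376

Derivation:
d1 = (ln(S/K) + (r - q + 0.5*sigma^2) * T) / (sigma * sqrt(T)) = 0.35615295
d2 = d1 - sigma * sqrt(T) = 0.21758888
exp(-rT) = 0.96102967; exp(-qT) = 1.00000000
P = K * exp(-rT) * N(-d2) - S_0 * exp(-qT) * N(-d1)
N(-d1) = 0.36086301; N(-d2) = 0.41387472
P = 1.0200 * 0.96102967 * 0.41387472 - 1.0200 * 1.00000000 * 0.36086301 = 0.0376


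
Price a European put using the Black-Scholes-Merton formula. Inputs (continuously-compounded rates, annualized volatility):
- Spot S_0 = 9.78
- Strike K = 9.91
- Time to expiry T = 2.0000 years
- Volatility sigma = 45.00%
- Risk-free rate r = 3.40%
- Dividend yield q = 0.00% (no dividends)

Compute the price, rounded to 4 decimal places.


d1 = (ln(S/K) + (r - q + 0.5*sigma^2) * T) / (sigma * sqrt(T)) = 0.40430030
d2 = d1 - sigma * sqrt(T) = -0.23209580
exp(-rT) = 0.93426047; exp(-qT) = 1.00000000
P = K * exp(-rT) * N(-d2) - S_0 * exp(-qT) * N(-d1)
N(-d1) = 0.34299595; N(-d2) = 0.59176820
P = 9.9100 * 0.93426047 * 0.59176820 - 9.7800 * 1.00000000 * 0.34299595 = 2.1244

Answer: Price = 2.1244


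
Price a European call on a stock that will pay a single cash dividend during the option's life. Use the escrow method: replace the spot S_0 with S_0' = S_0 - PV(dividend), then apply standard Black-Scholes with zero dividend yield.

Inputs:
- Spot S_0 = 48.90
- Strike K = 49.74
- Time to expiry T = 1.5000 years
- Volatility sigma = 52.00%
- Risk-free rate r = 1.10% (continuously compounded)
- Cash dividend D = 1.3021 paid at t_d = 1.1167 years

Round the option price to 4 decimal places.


PV(D) = D * exp(-r * t_d) = 1.3021 * 0.98779144 = 1.28620323
S_0' = S_0 - PV(D) = 48.9000 - 1.28620323 = 47.61379677
d1 = (ln(S_0'/K) + (r + sigma^2/2)*T) / (sigma*sqrt(T)) = 0.27574523
d2 = d1 - sigma*sqrt(T) = -0.36112210
exp(-rT) = 0.98363538
N(d1) = 0.60862812; N(d2) = 0.35900409
C = S_0' * N(d1) - K * exp(-rT) * N(d2) = 47.61379677 * 0.60862812 - 49.7400 * 0.98363538 * 0.35900409 = 11.4145

Answer: Price = 11.4145


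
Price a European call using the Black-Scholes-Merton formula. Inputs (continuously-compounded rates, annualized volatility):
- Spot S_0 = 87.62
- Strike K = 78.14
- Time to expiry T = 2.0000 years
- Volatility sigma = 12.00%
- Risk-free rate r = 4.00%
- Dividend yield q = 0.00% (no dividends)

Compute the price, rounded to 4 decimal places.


d1 = (ln(S/K) + (r - q + 0.5*sigma^2) * T) / (sigma * sqrt(T)) = 1.23099744
d2 = d1 - sigma * sqrt(T) = 1.06129181
exp(-rT) = 0.92311635; exp(-qT) = 1.00000000
C = S_0 * exp(-qT) * N(d1) - K * exp(-rT) * N(d2)
N(d1) = 0.89083809; N(d2) = 0.85572135
C = 87.6200 * 1.00000000 * 0.89083809 - 78.1400 * 0.92311635 * 0.85572135 = 16.3301

Answer: Price = 16.3301


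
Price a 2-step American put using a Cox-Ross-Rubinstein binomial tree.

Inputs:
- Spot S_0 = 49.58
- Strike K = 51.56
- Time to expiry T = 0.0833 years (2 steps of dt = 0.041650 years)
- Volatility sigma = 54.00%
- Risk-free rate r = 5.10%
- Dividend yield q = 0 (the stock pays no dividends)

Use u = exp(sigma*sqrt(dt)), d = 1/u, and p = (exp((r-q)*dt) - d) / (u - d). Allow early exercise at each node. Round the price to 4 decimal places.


dt = T/N = 0.041650
u = exp(sigma*sqrt(dt)) = 1.116507; d = 1/u = 0.895651
p = (exp((r-q)*dt) - d) / (u - d) = 0.482105
Discount per step: exp(-r*dt) = 0.997878
Stock lattice S(k, i) with i counting down-moves:
  k=0: S(0,0) = 49.5800
  k=1: S(1,0) = 55.3564; S(1,1) = 44.4064
  k=2: S(2,0) = 61.8058; S(2,1) = 49.5800; S(2,2) = 39.7726
Terminal payoffs V(N, i) = max(K - S_T, 0):
  V(2,0) = 0.000000; V(2,1) = 1.980000; V(2,2) = 11.787427
Backward induction: V(k, i) = exp(-r*dt) * [p * V(k+1, i) + (1-p) * V(k+1, i+1)]; then take max(V_cont, immediate exercise) for American.
  V(1,0) = exp(-r*dt) * [p*0.000000 + (1-p)*1.980000] = 1.023257; exercise = 0.000000; V(1,0) = max -> 1.023257
  V(1,1) = exp(-r*dt) * [p*1.980000 + (1-p)*11.787427] = 7.044242; exercise = 7.153647; V(1,1) = max -> 7.153647
  V(0,0) = exp(-r*dt) * [p*1.023257 + (1-p)*7.153647] = 4.189250; exercise = 1.980000; V(0,0) = max -> 4.189250

Answer: Price = V(0,0) = 4.1892


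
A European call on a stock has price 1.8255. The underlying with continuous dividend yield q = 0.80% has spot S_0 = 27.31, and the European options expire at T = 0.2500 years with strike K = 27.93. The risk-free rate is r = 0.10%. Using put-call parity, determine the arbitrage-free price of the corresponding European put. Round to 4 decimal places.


Put-call parity: C - P = S_0 * exp(-qT) - K * exp(-rT).
S_0 * exp(-qT) = 27.3100 * 0.99800200 = 27.25543458
K * exp(-rT) = 27.9300 * 0.99975003 = 27.92301837
P = C - S*exp(-qT) + K*exp(-rT)
P = 1.8255 - 27.25543458 + 27.92301837 = 2.4931

Answer: Put price = 2.4931


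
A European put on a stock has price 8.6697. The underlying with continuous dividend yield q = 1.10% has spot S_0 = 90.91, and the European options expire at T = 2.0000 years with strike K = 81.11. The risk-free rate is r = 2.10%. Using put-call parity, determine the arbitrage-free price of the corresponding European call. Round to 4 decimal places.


Put-call parity: C - P = S_0 * exp(-qT) - K * exp(-rT).
S_0 * exp(-qT) = 90.9100 * 0.97824024 = 88.93181977
K * exp(-rT) = 81.1100 * 0.95886978 = 77.77392790
C = P + S*exp(-qT) - K*exp(-rT)
C = 8.6697 + 88.93181977 - 77.77392790 = 19.8276

Answer: Call price = 19.8276


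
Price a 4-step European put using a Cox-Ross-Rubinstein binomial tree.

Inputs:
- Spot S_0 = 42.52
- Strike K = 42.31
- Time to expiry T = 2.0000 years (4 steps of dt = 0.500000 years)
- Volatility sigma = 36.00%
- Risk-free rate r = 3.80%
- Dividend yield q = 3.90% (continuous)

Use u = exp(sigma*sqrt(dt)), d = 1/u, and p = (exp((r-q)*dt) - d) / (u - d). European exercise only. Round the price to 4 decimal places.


Answer: Price = V(0,0) = 7.3947

Derivation:
dt = T/N = 0.500000
u = exp(sigma*sqrt(dt)) = 1.289892; d = 1/u = 0.775259
p = (exp((r-q)*dt) - d) / (u - d) = 0.435731
Discount per step: exp(-r*dt) = 0.981179
Stock lattice S(k, i) with i counting down-moves:
  k=0: S(0,0) = 42.5200
  k=1: S(1,0) = 54.8462; S(1,1) = 32.9640
  k=2: S(2,0) = 70.7457; S(2,1) = 42.5200; S(2,2) = 25.5556
  k=3: S(3,0) = 91.2543; S(3,1) = 54.8462; S(3,2) = 32.9640; S(3,3) = 19.8122
  k=4: S(4,0) = 117.7082; S(4,1) = 70.7457; S(4,2) = 42.5200; S(4,3) = 25.5556; S(4,4) = 15.3596
Terminal payoffs V(N, i) = max(K - S_T, 0):
  V(4,0) = 0.000000; V(4,1) = 0.000000; V(4,2) = 0.000000; V(4,3) = 16.754369; V(4,4) = 26.950398
Backward induction: V(k, i) = exp(-r*dt) * [p * V(k+1, i) + (1-p) * V(k+1, i+1)].
  V(3,0) = exp(-r*dt) * [p*0.000000 + (1-p)*0.000000] = 0.000000
  V(3,1) = exp(-r*dt) * [p*0.000000 + (1-p)*0.000000] = 0.000000
  V(3,2) = exp(-r*dt) * [p*0.000000 + (1-p)*16.754369] = 9.276050
  V(3,3) = exp(-r*dt) * [p*16.754369 + (1-p)*26.950398] = 22.084069
  V(2,0) = exp(-r*dt) * [p*0.000000 + (1-p)*0.000000] = 0.000000
  V(2,1) = exp(-r*dt) * [p*0.000000 + (1-p)*9.276050] = 5.135681
  V(2,2) = exp(-r*dt) * [p*9.276050 + (1-p)*22.084069] = 16.192623
  V(1,0) = exp(-r*dt) * [p*0.000000 + (1-p)*5.135681] = 2.843368
  V(1,1) = exp(-r*dt) * [p*5.135681 + (1-p)*16.192623] = 11.160695
  V(0,0) = exp(-r*dt) * [p*2.843368 + (1-p)*11.160695] = 7.394739
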